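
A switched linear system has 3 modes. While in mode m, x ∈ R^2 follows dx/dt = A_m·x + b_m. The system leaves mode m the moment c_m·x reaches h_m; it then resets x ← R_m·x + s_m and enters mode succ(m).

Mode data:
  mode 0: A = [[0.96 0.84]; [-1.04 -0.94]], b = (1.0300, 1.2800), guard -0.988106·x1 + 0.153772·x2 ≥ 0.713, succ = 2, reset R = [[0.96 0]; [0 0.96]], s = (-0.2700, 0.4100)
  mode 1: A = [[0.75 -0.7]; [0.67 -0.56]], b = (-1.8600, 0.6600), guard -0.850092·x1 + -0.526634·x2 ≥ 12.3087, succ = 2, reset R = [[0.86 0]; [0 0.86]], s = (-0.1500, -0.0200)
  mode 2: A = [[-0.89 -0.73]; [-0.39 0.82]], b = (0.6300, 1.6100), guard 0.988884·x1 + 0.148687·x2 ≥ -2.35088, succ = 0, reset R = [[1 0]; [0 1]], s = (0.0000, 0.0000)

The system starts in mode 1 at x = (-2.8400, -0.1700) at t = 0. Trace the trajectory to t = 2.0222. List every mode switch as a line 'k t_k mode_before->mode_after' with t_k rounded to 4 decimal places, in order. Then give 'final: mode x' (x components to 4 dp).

1 1.5726 1->2
final: 2 -5.6302 -3.1811

Mode 1: guard c·x = 12.3087 hit at Δt = 1.5726 (t = 1.5726), x⁻ = (-11.6420, -4.5800) → reset → x⁺ = (-10.1621, -3.9588), jump to mode 2
Mode 2: flow for 0.4496 to horizon, guard not reached → x = (-5.6302, -3.1811)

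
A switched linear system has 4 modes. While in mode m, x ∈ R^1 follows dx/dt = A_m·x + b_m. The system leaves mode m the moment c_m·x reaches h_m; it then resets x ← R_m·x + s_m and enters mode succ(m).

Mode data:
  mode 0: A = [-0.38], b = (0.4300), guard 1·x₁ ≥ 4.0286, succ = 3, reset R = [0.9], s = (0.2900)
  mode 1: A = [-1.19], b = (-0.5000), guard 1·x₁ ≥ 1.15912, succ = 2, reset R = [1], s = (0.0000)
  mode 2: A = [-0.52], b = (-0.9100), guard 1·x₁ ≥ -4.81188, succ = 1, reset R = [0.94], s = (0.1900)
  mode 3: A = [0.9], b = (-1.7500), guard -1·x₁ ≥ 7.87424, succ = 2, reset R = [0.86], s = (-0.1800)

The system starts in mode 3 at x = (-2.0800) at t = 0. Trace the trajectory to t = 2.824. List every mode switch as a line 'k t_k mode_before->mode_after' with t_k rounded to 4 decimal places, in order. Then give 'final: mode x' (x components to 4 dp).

1 0.9910 3->2
2 2.0102 2->1
final: 1 -1.9059

Mode 3: guard c·x = 7.8742 hit at Δt = 0.9910 (t = 0.9910), x⁻ = (-7.8742) → reset → x⁺ = (-6.9518), jump to mode 2
Mode 2: guard c·x = -4.8119 hit at Δt = 1.0192 (t = 2.0102), x⁻ = (-4.8119) → reset → x⁺ = (-4.3332), jump to mode 1
Mode 1: flow for 0.8138 to horizon, guard not reached → x = (-1.9059)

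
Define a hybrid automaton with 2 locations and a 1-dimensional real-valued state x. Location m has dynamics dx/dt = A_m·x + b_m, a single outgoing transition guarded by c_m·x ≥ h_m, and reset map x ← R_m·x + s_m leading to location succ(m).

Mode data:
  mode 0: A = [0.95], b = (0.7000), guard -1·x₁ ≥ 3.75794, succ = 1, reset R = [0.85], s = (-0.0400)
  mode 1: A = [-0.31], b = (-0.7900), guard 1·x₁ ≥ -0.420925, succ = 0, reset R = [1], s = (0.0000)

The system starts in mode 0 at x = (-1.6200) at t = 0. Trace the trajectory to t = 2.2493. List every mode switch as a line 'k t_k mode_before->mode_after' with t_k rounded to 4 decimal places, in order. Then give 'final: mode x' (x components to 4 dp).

1 1.2946 0->1
final: 1 -3.0585

Mode 0: guard c·x = 3.7579 hit at Δt = 1.2946 (t = 1.2946), x⁻ = (-3.7579) → reset → x⁺ = (-3.2342), jump to mode 1
Mode 1: flow for 0.9547 to horizon, guard not reached → x = (-3.0585)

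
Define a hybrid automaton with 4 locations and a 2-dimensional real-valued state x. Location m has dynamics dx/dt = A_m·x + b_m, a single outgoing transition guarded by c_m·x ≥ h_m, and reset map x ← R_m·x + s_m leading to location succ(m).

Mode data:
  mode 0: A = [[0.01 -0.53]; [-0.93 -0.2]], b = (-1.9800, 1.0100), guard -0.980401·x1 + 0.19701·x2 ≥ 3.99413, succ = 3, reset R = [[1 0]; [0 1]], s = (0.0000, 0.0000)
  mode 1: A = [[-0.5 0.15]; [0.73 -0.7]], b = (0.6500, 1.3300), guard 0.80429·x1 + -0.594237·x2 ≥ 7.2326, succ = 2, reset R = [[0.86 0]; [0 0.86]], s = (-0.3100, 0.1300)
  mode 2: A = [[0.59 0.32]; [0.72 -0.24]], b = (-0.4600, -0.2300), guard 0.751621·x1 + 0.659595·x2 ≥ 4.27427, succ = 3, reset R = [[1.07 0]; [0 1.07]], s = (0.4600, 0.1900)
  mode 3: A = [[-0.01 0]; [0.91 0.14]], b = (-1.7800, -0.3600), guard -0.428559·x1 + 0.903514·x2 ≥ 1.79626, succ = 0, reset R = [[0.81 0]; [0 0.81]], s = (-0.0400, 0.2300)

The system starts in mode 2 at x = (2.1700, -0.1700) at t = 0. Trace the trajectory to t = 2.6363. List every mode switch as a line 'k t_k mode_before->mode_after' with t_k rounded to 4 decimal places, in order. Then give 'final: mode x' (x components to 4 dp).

1 1.2255 2->3
2 1.6373 3->0
final: 0 -0.1583 2.4765

Mode 2: guard c·x = 4.2743 hit at Δt = 1.2255 (t = 1.2255), x⁻ = (4.0231, 1.8957) → reset → x⁺ = (4.7648, 2.2184), jump to mode 3
Mode 3: guard c·x = 1.7963 hit at Δt = 0.4118 (t = 1.6373), x⁻ = (4.0137, 3.8919) → reset → x⁺ = (3.2111, 3.3824), jump to mode 0
Mode 0: flow for 0.9990 to horizon, guard not reached → x = (-0.1583, 2.4765)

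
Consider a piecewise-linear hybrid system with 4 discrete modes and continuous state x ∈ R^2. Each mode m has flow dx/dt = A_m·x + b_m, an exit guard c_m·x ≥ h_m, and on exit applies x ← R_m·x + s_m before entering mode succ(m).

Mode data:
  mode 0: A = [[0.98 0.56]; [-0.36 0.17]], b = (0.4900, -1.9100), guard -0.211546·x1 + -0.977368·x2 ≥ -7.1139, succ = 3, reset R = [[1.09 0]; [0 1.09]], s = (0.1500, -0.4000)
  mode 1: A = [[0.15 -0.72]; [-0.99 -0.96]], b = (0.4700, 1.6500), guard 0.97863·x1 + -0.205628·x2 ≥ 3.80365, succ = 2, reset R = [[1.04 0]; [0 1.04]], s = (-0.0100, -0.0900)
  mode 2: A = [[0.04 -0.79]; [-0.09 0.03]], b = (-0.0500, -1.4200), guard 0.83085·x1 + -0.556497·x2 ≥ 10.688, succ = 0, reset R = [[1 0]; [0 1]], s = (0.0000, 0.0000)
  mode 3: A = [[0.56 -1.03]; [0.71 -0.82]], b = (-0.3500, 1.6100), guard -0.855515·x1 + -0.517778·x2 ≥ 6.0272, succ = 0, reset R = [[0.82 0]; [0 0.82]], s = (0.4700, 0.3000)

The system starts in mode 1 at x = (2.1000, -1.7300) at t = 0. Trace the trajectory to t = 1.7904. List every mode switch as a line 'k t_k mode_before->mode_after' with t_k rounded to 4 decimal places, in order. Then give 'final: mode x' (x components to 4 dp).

1 0.7402 1->2
final: 2 6.0418 -3.6771

Mode 1: guard c·x = 3.8037 hit at Δt = 0.7402 (t = 0.7402), x⁻ = (3.5703, -1.5058) → reset → x⁺ = (3.7031, -1.6560), jump to mode 2
Mode 2: flow for 1.0502 to horizon, guard not reached → x = (6.0418, -3.6771)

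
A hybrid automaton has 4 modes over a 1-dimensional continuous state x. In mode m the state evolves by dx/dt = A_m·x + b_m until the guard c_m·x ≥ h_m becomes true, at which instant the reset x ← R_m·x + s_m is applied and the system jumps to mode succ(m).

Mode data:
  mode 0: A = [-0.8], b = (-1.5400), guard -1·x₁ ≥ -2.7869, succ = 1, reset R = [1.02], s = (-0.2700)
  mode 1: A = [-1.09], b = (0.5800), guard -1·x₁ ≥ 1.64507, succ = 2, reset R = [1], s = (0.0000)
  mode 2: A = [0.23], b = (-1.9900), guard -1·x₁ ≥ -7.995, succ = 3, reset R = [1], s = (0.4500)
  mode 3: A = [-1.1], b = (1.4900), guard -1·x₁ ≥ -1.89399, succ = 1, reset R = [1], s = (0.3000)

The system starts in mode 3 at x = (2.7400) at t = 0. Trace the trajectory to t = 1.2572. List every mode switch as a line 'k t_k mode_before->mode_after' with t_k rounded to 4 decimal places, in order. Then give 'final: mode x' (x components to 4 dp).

1 0.8575 3->1
final: 1 1.6071

Mode 3: guard c·x = -1.8940 hit at Δt = 0.8575 (t = 0.8575), x⁻ = (1.8940) → reset → x⁺ = (2.1940), jump to mode 1
Mode 1: flow for 0.3997 to horizon, guard not reached → x = (1.6071)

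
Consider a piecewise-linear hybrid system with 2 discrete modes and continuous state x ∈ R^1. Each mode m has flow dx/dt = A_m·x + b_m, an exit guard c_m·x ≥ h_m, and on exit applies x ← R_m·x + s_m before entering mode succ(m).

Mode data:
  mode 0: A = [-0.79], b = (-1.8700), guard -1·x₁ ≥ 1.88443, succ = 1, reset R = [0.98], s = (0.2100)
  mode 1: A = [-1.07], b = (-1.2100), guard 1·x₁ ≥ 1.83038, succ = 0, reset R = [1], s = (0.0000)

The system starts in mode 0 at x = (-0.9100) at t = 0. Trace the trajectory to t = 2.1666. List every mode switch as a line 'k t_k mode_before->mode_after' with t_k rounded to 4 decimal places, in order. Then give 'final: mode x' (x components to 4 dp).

Mode 0: guard c·x = 1.8844 hit at Δt = 1.3986 (t = 1.3986), x⁻ = (-1.8844) → reset → x⁺ = (-1.6367), jump to mode 1
Mode 1: flow for 0.7680 to horizon, guard not reached → x = (-1.3533)

1 1.3986 0->1
final: 1 -1.3533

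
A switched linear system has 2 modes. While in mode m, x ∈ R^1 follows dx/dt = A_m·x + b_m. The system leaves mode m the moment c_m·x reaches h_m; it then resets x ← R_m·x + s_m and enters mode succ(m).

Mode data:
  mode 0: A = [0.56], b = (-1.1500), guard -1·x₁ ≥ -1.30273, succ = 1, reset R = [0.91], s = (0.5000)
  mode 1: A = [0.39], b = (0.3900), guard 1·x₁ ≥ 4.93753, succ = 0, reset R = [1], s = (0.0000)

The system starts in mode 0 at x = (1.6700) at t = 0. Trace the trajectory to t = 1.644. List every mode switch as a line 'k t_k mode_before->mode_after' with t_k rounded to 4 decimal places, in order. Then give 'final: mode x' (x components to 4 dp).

Mode 0: guard c·x = -1.3027 hit at Δt = 1.1994 (t = 1.1994), x⁻ = (1.3027) → reset → x⁺ = (1.6855), jump to mode 1
Mode 1: flow for 0.4446 to horizon, guard not reached → x = (2.1939)

1 1.1994 0->1
final: 1 2.1939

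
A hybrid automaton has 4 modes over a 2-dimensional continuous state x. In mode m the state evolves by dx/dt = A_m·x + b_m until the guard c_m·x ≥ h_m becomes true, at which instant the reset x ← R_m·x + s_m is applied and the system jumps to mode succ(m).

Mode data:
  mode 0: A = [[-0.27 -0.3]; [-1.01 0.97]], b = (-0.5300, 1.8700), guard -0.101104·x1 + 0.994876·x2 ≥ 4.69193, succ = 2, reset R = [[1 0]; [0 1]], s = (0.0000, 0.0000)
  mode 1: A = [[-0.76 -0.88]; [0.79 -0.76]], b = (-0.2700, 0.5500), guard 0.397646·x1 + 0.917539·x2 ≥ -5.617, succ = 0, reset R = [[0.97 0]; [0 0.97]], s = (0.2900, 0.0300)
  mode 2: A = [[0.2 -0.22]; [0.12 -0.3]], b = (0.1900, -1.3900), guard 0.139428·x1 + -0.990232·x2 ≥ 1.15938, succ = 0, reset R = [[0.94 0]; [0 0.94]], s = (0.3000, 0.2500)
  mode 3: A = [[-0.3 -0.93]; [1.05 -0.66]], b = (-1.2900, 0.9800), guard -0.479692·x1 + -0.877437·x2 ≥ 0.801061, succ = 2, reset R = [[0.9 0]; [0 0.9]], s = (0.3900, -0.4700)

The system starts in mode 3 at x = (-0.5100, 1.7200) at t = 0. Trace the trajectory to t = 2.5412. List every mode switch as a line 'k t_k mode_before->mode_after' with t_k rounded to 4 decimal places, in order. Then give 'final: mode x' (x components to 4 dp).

Mode 3: guard c·x = 0.8011 hit at Δt = 0.9737 (t = 0.9737), x⁻ = (-2.3205, 0.3557) → reset → x⁺ = (-1.6985, -0.1499), jump to mode 2
Mode 2: guard c·x = 1.1594 hit at Δt = 0.9290 (t = 1.9027), x⁻ = (-1.6743, -1.4066) → reset → x⁺ = (-1.2738, -1.0722), jump to mode 0
Mode 0: flow for 0.6385 to horizon, guard not reached → x = (-1.3464, 0.8031)

1 0.9737 3->2
2 1.9027 2->0
final: 0 -1.3464 0.8031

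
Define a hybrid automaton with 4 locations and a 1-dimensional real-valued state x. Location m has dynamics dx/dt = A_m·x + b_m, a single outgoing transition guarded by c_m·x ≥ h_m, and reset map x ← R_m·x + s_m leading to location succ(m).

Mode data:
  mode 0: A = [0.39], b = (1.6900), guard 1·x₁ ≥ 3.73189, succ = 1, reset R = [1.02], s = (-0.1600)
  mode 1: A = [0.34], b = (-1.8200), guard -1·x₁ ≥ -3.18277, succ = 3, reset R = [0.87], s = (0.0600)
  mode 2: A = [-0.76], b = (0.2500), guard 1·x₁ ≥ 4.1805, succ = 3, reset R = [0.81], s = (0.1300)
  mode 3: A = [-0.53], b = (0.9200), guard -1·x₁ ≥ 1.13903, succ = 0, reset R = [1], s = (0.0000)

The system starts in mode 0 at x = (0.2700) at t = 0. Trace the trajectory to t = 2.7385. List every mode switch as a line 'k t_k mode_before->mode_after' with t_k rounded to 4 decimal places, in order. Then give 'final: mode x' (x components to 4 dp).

1 1.4379 0->1
2 2.1450 1->3
final: 3 2.5340

Mode 0: guard c·x = 3.7319 hit at Δt = 1.4379 (t = 1.4379), x⁻ = (3.7319) → reset → x⁺ = (3.6465), jump to mode 1
Mode 1: guard c·x = -3.1828 hit at Δt = 0.7071 (t = 2.1450), x⁻ = (3.1828) → reset → x⁺ = (2.8290), jump to mode 3
Mode 3: flow for 0.5935 to horizon, guard not reached → x = (2.5340)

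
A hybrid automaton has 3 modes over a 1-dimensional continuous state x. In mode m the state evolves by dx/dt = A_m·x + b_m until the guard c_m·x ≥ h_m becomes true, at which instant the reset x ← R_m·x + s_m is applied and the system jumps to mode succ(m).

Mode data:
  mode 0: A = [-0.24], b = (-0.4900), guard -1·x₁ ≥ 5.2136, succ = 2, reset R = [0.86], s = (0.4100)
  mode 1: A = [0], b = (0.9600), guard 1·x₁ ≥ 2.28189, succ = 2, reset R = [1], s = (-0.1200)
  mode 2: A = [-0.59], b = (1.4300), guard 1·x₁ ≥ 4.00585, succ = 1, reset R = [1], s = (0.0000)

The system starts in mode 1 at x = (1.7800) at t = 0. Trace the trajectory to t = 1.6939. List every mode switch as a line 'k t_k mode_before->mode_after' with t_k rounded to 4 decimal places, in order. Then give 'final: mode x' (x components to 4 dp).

1 0.5228 1->2
final: 2 2.2925

Mode 1: guard c·x = 2.2819 hit at Δt = 0.5228 (t = 0.5228), x⁻ = (2.2819) → reset → x⁺ = (2.1619), jump to mode 2
Mode 2: flow for 1.1711 to horizon, guard not reached → x = (2.2925)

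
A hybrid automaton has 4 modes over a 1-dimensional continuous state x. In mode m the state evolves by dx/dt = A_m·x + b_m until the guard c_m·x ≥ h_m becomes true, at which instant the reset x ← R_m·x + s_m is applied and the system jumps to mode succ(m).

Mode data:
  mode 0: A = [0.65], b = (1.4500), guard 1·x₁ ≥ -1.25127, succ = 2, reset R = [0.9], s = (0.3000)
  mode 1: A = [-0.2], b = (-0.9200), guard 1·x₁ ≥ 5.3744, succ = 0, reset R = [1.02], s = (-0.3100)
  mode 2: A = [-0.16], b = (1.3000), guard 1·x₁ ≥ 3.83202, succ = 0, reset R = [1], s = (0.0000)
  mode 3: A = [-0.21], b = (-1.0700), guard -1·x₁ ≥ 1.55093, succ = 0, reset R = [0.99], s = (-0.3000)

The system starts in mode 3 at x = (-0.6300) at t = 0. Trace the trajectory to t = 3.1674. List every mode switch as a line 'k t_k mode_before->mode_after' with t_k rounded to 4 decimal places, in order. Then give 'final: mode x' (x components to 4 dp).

Mode 3: guard c·x = 1.5509 hit at Δt = 1.0999 (t = 1.0999), x⁻ = (-1.5509) → reset → x⁺ = (-1.8354), jump to mode 0
Mode 0: guard c·x = -1.2513 hit at Δt = 1.3958 (t = 2.4957), x⁻ = (-1.2513) → reset → x⁺ = (-0.8261), jump to mode 2
Mode 2: flow for 0.6717 to horizon, guard not reached → x = (0.0860)

1 1.0999 3->0
2 2.4957 0->2
final: 2 0.0860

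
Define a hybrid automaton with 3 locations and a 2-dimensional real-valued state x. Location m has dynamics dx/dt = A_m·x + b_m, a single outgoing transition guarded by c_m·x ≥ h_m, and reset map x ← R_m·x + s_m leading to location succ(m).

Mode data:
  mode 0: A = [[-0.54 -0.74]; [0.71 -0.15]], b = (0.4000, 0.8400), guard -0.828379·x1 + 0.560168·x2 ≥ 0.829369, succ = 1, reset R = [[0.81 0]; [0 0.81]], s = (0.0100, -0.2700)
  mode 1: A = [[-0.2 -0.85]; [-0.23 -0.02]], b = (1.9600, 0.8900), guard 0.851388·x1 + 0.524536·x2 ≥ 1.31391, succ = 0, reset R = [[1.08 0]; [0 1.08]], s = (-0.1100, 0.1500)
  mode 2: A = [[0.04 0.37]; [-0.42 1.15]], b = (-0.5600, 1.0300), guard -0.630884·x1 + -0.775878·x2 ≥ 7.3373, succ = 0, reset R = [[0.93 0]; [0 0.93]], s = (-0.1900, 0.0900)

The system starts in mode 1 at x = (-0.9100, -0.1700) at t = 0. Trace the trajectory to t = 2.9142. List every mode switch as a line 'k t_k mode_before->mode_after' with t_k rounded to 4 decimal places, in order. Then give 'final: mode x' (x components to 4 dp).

1 1.2097 1->0
2 1.9349 0->1
3 2.4478 1->0
4 2.5616 0->1
final: 1 0.5071 1.6091

Mode 1: guard c·x = 1.3139 hit at Δt = 1.2097 (t = 1.2097), x⁻ = (1.0214, 0.8470) → reset → x⁺ = (0.9931, 1.0648), jump to mode 0
Mode 0: guard c·x = 0.8294 hit at Δt = 0.7252 (t = 1.9349), x⁻ = (0.2391, 1.8342) → reset → x⁺ = (0.2037, 1.2157), jump to mode 1
Mode 1: guard c·x = 1.3139 hit at Δt = 0.5129 (t = 2.4478), x⁻ = (0.5507, 1.6111) → reset → x⁺ = (0.4847, 1.8900), jump to mode 0
Mode 0: guard c·x = 0.8294 hit at Δt = 0.1138 (t = 2.5616), x⁻ = (0.3416, 1.9858) → reset → x⁺ = (0.2867, 1.3385), jump to mode 1
Mode 1: flow for 0.3526 to horizon, guard not reached → x = (0.5071, 1.6091)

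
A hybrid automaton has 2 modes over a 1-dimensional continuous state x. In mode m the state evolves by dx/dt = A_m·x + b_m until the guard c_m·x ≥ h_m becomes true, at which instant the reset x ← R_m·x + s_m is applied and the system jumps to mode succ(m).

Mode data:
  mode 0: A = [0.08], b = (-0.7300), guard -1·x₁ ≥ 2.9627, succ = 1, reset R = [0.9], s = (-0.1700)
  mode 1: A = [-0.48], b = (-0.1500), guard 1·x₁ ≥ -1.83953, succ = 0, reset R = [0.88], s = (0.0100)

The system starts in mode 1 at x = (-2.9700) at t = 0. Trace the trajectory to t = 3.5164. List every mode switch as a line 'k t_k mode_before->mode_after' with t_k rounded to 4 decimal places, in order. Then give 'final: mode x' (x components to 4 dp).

1 1.1543 1->0
2 2.6392 0->1
final: 1 -1.9691

Mode 1: guard c·x = -1.8395 hit at Δt = 1.1543 (t = 1.1543), x⁻ = (-1.8395) → reset → x⁺ = (-1.6088), jump to mode 0
Mode 0: guard c·x = 2.9627 hit at Δt = 1.4849 (t = 2.6392), x⁻ = (-2.9627) → reset → x⁺ = (-2.8364), jump to mode 1
Mode 1: flow for 0.8772 to horizon, guard not reached → x = (-1.9691)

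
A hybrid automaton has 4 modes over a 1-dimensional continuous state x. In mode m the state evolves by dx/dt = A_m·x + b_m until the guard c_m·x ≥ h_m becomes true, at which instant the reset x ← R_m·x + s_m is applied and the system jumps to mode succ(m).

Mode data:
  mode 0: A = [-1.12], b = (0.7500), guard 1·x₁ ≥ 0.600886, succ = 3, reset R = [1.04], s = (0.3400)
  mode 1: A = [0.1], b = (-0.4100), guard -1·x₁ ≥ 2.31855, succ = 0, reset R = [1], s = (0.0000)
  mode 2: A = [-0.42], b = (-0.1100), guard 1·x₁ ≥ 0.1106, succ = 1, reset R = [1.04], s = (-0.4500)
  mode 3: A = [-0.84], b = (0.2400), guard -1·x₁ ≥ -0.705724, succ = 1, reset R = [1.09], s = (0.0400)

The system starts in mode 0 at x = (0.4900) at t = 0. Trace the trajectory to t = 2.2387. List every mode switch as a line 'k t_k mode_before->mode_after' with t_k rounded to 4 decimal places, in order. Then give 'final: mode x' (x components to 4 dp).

1 0.8575 0->3
2 1.4297 3->1
final: 1 0.5319

Mode 0: guard c·x = 0.6009 hit at Δt = 0.8575 (t = 0.8575), x⁻ = (0.6009) → reset → x⁺ = (0.9649), jump to mode 3
Mode 3: guard c·x = -0.7057 hit at Δt = 0.5722 (t = 1.4297), x⁻ = (0.7057) → reset → x⁺ = (0.8092), jump to mode 1
Mode 1: flow for 0.8090 to horizon, guard not reached → x = (0.5319)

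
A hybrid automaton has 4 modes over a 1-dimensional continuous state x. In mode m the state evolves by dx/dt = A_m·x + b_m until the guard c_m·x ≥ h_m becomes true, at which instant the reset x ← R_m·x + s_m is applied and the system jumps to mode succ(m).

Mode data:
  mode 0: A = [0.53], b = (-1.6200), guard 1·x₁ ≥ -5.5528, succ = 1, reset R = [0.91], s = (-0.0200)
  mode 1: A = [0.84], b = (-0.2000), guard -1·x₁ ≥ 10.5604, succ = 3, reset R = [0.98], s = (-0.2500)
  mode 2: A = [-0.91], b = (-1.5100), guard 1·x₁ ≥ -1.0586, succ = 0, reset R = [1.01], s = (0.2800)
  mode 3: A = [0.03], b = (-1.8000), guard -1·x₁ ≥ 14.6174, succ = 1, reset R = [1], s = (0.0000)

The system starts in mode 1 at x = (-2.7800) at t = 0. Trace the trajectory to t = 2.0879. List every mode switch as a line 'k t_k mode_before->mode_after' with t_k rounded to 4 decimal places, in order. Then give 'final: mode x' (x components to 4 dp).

1 1.5176 1->3
final: 3 -11.8175

Mode 1: guard c·x = 10.5604 hit at Δt = 1.5176 (t = 1.5176), x⁻ = (-10.5604) → reset → x⁺ = (-10.5992), jump to mode 3
Mode 3: flow for 0.5703 to horizon, guard not reached → x = (-11.8175)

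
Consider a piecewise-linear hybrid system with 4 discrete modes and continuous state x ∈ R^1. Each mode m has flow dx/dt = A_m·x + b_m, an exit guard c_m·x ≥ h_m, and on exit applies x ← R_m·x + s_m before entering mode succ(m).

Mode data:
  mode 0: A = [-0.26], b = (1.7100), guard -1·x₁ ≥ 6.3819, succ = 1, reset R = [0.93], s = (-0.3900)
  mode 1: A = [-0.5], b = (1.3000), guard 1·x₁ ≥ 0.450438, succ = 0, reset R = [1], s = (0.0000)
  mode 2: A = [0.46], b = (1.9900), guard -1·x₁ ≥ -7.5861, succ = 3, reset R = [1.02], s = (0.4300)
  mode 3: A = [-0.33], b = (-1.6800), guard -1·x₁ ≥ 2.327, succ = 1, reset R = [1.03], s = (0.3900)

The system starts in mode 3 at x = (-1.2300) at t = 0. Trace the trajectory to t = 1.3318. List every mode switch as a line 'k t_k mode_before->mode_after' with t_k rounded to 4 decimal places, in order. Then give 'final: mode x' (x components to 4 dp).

Mode 3: guard c·x = 2.3270 hit at Δt = 1.0129 (t = 1.0129), x⁻ = (-2.3270) → reset → x⁺ = (-2.0068), jump to mode 1
Mode 1: flow for 0.3189 to horizon, guard not reached → x = (-1.3278)

1 1.0129 3->1
final: 1 -1.3278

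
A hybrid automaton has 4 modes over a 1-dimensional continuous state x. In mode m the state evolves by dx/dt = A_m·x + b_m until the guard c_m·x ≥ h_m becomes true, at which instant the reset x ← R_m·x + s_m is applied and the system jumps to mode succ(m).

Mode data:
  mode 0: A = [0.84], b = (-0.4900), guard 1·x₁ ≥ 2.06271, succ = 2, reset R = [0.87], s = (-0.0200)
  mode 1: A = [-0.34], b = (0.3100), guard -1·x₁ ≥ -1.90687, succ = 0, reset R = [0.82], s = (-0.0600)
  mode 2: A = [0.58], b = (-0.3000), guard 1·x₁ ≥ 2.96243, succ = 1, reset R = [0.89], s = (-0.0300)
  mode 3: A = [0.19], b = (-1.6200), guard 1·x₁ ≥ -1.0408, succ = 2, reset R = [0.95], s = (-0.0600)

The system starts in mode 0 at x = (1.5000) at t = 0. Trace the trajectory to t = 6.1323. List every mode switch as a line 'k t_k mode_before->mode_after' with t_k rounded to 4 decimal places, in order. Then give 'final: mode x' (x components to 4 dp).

1 0.5698 0->2
2 1.7166 2->1
3 3.2827 1->0
4 3.8478 0->2
5 4.9946 2->1
final: 1 2.0629

Mode 0: guard c·x = 2.0627 hit at Δt = 0.5698 (t = 0.5698), x⁻ = (2.0627) → reset → x⁺ = (1.7746), jump to mode 2
Mode 2: guard c·x = 2.9624 hit at Δt = 1.1468 (t = 1.7166), x⁻ = (2.9624) → reset → x⁺ = (2.6066), jump to mode 1
Mode 1: guard c·x = -1.9069 hit at Δt = 1.5661 (t = 3.2827), x⁻ = (1.9069) → reset → x⁺ = (1.5036), jump to mode 0
Mode 0: guard c·x = 2.0627 hit at Δt = 0.5651 (t = 3.8478), x⁻ = (2.0627) → reset → x⁺ = (1.7746), jump to mode 2
Mode 2: guard c·x = 2.9624 hit at Δt = 1.1468 (t = 4.9946), x⁻ = (2.9624) → reset → x⁺ = (2.6066), jump to mode 1
Mode 1: flow for 1.1377 to horizon, guard not reached → x = (2.0629)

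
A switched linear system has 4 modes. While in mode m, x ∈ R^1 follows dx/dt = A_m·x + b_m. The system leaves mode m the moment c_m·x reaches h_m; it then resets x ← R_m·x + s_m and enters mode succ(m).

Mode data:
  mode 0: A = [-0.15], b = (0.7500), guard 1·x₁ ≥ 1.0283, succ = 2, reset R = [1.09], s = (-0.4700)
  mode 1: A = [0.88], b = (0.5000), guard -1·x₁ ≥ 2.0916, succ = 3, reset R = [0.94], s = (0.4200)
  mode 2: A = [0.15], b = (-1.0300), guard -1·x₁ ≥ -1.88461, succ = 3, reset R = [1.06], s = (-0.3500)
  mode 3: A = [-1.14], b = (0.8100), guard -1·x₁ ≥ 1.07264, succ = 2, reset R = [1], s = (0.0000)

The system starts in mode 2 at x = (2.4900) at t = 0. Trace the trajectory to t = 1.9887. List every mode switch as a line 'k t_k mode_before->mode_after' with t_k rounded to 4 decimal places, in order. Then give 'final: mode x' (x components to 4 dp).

Mode 2: guard c·x = -1.8846 hit at Δt = 0.8637 (t = 0.8637), x⁻ = (1.8846) → reset → x⁺ = (1.6477), jump to mode 3
Mode 3: flow for 1.1250 to horizon, guard not reached → x = (0.9704)

1 0.8637 2->3
final: 3 0.9704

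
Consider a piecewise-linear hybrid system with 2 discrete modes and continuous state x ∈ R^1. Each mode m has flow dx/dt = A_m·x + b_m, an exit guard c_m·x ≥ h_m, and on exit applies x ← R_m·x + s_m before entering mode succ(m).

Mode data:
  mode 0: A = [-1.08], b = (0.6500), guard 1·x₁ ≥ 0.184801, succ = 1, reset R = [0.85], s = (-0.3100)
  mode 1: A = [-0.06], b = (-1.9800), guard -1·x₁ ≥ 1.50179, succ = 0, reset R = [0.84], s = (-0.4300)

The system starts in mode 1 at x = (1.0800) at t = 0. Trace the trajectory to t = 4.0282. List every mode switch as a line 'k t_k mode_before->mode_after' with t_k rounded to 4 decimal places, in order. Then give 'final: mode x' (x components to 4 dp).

Mode 1: guard c·x = 1.5018 hit at Δt = 1.3130 (t = 1.3130), x⁻ = (-1.5018) → reset → x⁺ = (-1.6915), jump to mode 0
Mode 0: guard c·x = 0.1848 hit at Δt = 1.5783 (t = 2.8913), x⁻ = (0.1848) → reset → x⁺ = (-0.1529), jump to mode 1
Mode 1: guard c·x = 1.5018 hit at Δt = 0.6989 (t = 3.5902), x⁻ = (-1.5018) → reset → x⁺ = (-1.6915), jump to mode 0
Mode 0: flow for 0.4380 to horizon, guard not reached → x = (-0.8271)

1 1.3130 1->0
2 2.8913 0->1
3 3.5902 1->0
final: 0 -0.8271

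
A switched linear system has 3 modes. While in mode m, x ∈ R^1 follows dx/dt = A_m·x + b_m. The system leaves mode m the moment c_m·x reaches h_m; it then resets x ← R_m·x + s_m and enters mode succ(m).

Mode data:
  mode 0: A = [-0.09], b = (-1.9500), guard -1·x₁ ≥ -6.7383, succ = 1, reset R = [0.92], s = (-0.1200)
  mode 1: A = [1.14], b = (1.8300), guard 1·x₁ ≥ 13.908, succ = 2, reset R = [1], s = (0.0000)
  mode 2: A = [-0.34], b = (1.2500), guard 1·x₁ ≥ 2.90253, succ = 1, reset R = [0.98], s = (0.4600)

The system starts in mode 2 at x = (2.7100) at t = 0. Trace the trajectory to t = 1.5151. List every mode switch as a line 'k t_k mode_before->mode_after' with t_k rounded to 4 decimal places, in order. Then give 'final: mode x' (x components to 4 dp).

Mode 2: guard c·x = 2.9025 hit at Δt = 0.6534 (t = 0.6534), x⁻ = (2.9025) → reset → x⁺ = (3.3045), jump to mode 1
Mode 1: flow for 0.8617 to horizon, guard not reached → x = (11.5072)

1 0.6534 2->1
final: 1 11.5072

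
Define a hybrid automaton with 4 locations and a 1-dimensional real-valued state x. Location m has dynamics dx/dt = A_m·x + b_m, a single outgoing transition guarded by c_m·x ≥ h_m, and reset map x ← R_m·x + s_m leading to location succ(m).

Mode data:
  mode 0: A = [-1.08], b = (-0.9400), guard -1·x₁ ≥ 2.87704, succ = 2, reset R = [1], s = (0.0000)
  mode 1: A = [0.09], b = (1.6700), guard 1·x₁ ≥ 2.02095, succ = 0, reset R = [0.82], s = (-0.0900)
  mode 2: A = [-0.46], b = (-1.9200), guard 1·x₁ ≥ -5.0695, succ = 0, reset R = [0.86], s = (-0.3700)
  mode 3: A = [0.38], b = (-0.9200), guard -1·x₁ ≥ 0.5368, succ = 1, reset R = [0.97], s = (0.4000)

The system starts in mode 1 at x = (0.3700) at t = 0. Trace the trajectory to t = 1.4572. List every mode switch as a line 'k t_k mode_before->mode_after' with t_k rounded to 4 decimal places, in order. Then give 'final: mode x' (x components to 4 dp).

Mode 1: guard c·x = 2.0210 hit at Δt = 0.9293 (t = 0.9293), x⁻ = (2.0210) → reset → x⁺ = (1.5672), jump to mode 0
Mode 0: flow for 0.5279 to horizon, guard not reached → x = (0.5079)

1 0.9293 1->0
final: 0 0.5079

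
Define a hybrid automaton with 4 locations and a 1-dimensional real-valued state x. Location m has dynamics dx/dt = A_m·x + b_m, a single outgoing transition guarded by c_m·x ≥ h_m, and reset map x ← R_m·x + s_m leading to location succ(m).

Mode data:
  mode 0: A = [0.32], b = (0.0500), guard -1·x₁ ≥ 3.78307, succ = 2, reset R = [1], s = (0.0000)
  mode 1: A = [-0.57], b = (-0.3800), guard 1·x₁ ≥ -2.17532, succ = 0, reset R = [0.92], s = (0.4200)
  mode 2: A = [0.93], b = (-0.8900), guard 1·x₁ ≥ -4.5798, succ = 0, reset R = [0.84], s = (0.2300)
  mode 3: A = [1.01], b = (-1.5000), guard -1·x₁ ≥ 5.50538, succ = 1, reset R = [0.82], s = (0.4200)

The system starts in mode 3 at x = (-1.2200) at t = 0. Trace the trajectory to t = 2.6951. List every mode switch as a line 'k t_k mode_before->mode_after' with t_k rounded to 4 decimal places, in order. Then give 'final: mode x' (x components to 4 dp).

1 0.9400 3->1
2 2.3798 1->0
final: 0 -1.7326

Mode 3: guard c·x = 5.5054 hit at Δt = 0.9400 (t = 0.9400), x⁻ = (-5.5054) → reset → x⁺ = (-4.0944), jump to mode 1
Mode 1: guard c·x = -2.1753 hit at Δt = 1.4398 (t = 2.3798), x⁻ = (-2.1753) → reset → x⁺ = (-1.5813), jump to mode 0
Mode 0: flow for 0.3153 to horizon, guard not reached → x = (-1.7326)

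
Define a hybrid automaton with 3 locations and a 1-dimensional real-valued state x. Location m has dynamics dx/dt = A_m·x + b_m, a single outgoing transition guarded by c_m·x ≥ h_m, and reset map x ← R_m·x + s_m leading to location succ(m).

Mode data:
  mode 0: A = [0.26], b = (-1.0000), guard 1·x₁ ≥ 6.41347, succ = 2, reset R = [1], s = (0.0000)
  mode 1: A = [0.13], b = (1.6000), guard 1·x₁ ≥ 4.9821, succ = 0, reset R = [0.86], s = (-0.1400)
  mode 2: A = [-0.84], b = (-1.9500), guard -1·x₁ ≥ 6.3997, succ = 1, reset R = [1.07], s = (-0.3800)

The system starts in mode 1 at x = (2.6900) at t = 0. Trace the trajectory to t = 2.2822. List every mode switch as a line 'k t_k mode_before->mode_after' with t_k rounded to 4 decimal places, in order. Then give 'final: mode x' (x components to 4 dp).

1 1.0940 1->0
final: 0 4.2526

Mode 1: guard c·x = 4.9821 hit at Δt = 1.0940 (t = 1.0940), x⁻ = (4.9821) → reset → x⁺ = (4.1446), jump to mode 0
Mode 0: flow for 1.1882 to horizon, guard not reached → x = (4.2526)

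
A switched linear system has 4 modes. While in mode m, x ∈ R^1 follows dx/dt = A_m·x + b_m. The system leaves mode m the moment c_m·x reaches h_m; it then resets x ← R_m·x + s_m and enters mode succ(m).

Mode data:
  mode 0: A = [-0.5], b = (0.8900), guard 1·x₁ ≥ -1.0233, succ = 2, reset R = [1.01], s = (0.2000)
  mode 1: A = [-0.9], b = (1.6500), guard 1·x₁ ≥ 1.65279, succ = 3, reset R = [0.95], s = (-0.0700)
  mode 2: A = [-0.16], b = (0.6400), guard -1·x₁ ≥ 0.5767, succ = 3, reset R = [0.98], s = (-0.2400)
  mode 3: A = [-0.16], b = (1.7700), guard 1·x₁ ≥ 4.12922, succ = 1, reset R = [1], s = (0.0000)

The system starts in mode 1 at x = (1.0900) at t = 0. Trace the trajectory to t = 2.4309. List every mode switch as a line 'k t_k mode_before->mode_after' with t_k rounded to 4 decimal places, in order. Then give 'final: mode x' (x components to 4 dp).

1 1.5724 1->3
final: 3 2.7274

Mode 1: guard c·x = 1.6528 hit at Δt = 1.5724 (t = 1.5724), x⁻ = (1.6528) → reset → x⁺ = (1.5002), jump to mode 3
Mode 3: flow for 0.8585 to horizon, guard not reached → x = (2.7274)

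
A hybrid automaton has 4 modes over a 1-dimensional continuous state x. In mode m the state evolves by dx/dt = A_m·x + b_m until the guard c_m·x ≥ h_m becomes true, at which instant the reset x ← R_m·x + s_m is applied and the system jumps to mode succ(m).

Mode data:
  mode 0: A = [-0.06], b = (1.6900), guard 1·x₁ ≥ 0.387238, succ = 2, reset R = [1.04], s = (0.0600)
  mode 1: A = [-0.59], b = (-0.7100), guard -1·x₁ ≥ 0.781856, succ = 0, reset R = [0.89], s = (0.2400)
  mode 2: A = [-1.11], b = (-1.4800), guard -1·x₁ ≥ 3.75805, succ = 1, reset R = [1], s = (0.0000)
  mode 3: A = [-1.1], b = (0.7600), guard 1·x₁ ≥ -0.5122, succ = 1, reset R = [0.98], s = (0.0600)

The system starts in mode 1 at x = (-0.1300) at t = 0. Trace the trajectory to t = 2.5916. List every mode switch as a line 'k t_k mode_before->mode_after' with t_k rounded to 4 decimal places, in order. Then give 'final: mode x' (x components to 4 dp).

1 1.5842 1->0
2 2.0825 0->2
final: 2 -0.3126

Mode 1: guard c·x = 0.7819 hit at Δt = 1.5842 (t = 1.5842), x⁻ = (-0.7819) → reset → x⁺ = (-0.4559), jump to mode 0
Mode 0: guard c·x = 0.3872 hit at Δt = 0.4983 (t = 2.0825), x⁻ = (0.3872) → reset → x⁺ = (0.4627), jump to mode 2
Mode 2: flow for 0.5091 to horizon, guard not reached → x = (-0.3126)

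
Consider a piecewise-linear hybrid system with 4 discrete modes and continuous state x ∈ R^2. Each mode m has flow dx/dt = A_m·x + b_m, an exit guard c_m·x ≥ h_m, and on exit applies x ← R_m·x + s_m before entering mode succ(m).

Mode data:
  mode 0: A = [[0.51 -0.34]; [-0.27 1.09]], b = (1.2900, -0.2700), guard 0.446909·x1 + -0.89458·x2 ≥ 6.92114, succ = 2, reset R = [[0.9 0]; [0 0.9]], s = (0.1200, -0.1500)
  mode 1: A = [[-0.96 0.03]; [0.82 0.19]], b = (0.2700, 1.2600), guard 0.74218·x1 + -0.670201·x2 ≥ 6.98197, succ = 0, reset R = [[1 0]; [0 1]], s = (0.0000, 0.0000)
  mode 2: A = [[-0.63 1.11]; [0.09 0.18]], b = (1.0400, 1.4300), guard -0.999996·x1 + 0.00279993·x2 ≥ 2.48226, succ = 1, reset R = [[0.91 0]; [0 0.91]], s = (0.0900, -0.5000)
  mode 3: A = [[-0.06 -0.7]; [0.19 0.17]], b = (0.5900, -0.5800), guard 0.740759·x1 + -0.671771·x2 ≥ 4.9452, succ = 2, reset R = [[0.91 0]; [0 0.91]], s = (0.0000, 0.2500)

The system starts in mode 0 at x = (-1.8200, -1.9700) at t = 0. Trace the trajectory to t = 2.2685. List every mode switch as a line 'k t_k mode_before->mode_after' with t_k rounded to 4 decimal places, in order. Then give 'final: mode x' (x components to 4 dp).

1 1.2040 0->2
2 1.7972 2->1
final: 1 -1.3666 -7.2223

Mode 0: guard c·x = 6.9211 hit at Δt = 1.2040 (t = 1.2040), x⁻ = (0.8953, -7.2895) → reset → x⁺ = (0.9258, -6.7105), jump to mode 2
Mode 2: guard c·x = 2.4823 hit at Δt = 0.5932 (t = 1.7972), x⁻ = (-2.5008, -6.6204) → reset → x⁺ = (-2.1857, -6.5246), jump to mode 1
Mode 1: flow for 0.4713 to horizon, guard not reached → x = (-1.3666, -7.2223)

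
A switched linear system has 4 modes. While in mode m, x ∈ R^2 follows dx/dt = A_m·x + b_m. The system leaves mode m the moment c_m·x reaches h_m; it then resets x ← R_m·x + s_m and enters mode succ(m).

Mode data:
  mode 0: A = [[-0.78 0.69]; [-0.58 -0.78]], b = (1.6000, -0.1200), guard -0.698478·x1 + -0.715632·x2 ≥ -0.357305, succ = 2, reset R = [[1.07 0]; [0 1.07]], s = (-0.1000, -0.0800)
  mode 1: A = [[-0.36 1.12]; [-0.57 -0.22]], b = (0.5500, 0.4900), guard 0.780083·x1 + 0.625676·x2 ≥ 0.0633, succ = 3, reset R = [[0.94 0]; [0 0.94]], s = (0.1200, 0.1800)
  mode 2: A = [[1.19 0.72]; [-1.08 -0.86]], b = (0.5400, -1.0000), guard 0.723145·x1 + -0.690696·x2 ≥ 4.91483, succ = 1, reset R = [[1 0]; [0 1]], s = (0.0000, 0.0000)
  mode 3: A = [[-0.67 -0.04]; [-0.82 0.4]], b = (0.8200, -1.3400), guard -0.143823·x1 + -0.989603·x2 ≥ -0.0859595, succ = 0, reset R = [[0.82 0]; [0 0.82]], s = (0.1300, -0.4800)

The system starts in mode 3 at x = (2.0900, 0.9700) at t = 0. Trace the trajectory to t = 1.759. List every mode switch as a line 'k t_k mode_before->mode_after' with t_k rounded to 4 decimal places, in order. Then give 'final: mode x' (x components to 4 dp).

Mode 3: guard c·x = -0.0860 hit at Δt = 0.4128 (t = 0.4128), x⁻ = (1.8753, -0.1857) → reset → x⁺ = (1.6678, -0.6323), jump to mode 0
Mode 0: guard c·x = -0.3573 hit at Δt = 0.8243 (t = 1.2371), x⁻ = (1.4976, -0.9624) → reset → x⁺ = (1.5024, -1.1098), jump to mode 2
Mode 2: flow for 0.5219 to horizon, guard not reached → x = (2.3994, -2.0221)

1 0.4128 3->0
2 1.2371 0->2
final: 2 2.3994 -2.0221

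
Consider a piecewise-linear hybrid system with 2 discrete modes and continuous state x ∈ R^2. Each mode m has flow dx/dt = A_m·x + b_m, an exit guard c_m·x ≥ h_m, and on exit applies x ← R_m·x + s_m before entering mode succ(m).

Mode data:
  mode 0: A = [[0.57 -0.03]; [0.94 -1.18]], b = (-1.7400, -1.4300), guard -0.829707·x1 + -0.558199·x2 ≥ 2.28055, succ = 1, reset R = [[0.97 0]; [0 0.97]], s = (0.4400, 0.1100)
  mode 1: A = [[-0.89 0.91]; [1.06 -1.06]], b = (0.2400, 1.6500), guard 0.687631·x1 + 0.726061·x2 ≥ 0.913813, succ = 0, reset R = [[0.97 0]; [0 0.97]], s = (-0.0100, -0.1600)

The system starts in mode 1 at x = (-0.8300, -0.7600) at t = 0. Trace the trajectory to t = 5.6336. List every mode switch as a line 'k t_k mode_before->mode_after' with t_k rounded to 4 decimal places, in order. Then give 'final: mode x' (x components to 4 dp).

1 1.5867 1->0
2 2.6250 0->1
3 4.7387 1->0
final: 0 -1.5953 -0.9020

Mode 1: guard c·x = 0.9138 hit at Δt = 1.5867 (t = 1.5867), x⁻ = (0.2930, 0.9811) → reset → x⁺ = (0.2742, 0.7916), jump to mode 0
Mode 0: guard c·x = 2.2805 hit at Δt = 1.0383 (t = 2.6250), x⁻ = (-1.9641, -1.1661) → reset → x⁺ = (-1.4652, -1.0211), jump to mode 1
Mode 1: guard c·x = 0.9138 hit at Δt = 2.1137 (t = 4.7387), x⁻ = (0.2803, 0.9932) → reset → x⁺ = (0.2619, 0.8034), jump to mode 0
Mode 0: flow for 0.8949 to horizon, guard not reached → x = (-1.5953, -0.9020)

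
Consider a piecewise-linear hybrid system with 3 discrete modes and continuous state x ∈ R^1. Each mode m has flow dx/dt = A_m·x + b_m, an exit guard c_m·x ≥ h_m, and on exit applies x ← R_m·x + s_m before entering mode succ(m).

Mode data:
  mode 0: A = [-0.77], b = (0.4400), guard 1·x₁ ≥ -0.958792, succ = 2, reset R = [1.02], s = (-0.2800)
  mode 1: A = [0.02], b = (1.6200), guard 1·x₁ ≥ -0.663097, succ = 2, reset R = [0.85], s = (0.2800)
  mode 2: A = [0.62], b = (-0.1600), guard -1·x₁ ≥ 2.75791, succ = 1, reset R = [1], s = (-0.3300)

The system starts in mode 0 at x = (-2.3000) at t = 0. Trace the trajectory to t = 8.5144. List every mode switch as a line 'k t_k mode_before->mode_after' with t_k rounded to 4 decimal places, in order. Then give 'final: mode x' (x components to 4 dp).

Mode 0: guard c·x = -0.9588 hit at Δt = 0.8174 (t = 0.8174), x⁻ = (-0.9588) → reset → x⁺ = (-1.2580), jump to mode 2
Mode 2: guard c·x = 2.7579 hit at Δt = 1.1094 (t = 1.9268), x⁻ = (-2.7579) → reset → x⁺ = (-3.0879), jump to mode 1
Mode 1: guard c·x = -0.6631 hit at Δt = 1.5324 (t = 3.4592), x⁻ = (-0.6631) → reset → x⁺ = (-0.2836), jump to mode 2
Mode 2: guard c·x = 2.7579 hit at Δt = 2.7693 (t = 6.2285), x⁻ = (-2.7579) → reset → x⁺ = (-3.0879), jump to mode 1
Mode 1: guard c·x = -0.6631 hit at Δt = 1.5324 (t = 7.7609), x⁻ = (-0.6631) → reset → x⁺ = (-0.2836), jump to mode 2
Mode 2: flow for 0.7535 to horizon, guard not reached → x = (-0.6062)

1 0.8174 0->2
2 1.9268 2->1
3 3.4592 1->2
4 6.2285 2->1
5 7.7609 1->2
final: 2 -0.6062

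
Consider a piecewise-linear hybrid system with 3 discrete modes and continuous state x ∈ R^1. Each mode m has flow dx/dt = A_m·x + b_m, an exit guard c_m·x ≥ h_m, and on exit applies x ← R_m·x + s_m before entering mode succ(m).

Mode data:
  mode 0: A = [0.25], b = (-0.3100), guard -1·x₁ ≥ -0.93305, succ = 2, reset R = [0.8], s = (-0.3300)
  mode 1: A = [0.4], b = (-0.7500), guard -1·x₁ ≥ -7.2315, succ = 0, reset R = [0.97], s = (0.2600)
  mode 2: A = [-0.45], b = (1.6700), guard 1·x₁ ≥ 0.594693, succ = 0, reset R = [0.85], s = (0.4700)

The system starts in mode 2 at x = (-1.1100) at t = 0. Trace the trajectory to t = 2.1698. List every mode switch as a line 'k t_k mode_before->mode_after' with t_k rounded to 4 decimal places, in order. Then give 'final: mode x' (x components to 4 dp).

1 0.9696 2->0
2 1.5648 0->2
3 1.6884 2->0
final: 0 0.9417

Mode 2: guard c·x = 0.5947 hit at Δt = 0.9696 (t = 0.9696), x⁻ = (0.5947) → reset → x⁺ = (0.9755), jump to mode 0
Mode 0: guard c·x = -0.9331 hit at Δt = 0.5952 (t = 1.5648), x⁻ = (0.9331) → reset → x⁺ = (0.4164), jump to mode 2
Mode 2: guard c·x = 0.5947 hit at Δt = 0.1236 (t = 1.6884), x⁻ = (0.5947) → reset → x⁺ = (0.9755), jump to mode 0
Mode 0: flow for 0.4814 to horizon, guard not reached → x = (0.9417)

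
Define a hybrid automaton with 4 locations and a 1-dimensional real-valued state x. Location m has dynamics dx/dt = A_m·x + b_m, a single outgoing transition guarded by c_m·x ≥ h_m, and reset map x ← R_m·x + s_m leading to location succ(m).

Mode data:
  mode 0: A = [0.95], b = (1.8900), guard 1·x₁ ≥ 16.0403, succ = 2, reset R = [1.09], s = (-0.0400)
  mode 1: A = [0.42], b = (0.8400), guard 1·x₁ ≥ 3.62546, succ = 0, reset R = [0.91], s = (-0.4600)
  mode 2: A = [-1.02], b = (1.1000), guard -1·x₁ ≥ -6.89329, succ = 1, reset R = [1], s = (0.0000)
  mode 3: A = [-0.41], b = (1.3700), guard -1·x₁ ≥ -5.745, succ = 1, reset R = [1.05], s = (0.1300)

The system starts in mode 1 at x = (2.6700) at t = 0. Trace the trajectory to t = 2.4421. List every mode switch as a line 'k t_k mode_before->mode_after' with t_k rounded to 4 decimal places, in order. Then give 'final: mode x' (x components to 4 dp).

Mode 1: guard c·x = 3.6255 hit at Δt = 0.4432 (t = 0.4432), x⁻ = (3.6255) → reset → x⁺ = (2.8392), jump to mode 0
Mode 0: guard c·x = 16.0403 hit at Δt = 1.3868 (t = 1.8300), x⁻ = (16.0403) → reset → x⁺ = (17.4439), jump to mode 2
Mode 2: flow for 0.6121 to horizon, guard not reached → x = (9.8440)

1 0.4432 1->0
2 1.8300 0->2
final: 2 9.8440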